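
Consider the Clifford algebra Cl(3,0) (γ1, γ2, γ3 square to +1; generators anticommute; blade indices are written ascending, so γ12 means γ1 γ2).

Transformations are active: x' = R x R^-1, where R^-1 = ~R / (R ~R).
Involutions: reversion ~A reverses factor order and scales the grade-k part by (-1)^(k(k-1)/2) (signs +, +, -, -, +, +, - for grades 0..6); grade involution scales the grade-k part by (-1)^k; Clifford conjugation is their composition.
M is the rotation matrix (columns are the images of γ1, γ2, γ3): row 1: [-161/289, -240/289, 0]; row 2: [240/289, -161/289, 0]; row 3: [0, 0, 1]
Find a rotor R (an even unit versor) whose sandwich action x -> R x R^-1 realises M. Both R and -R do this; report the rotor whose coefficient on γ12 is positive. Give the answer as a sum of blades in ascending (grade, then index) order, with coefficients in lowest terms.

Method: write R = a + b12*γ12 + b13*γ13 + b23*γ23 with a^2 + b12^2 + b13^2 + b23^2 = 1 (so R^-1 = ~R). Expanding the columns R e_j ~R gives tr M = 4a^2 - 1 and, from the antisymmetric part, M21 - M12 = -4a*b12, M13 - M31 = 4a*b13, M32 - M23 = -4a*b23.
Here tr M = -33/289, so a^2 = (1 + tr M)/4 = 64/289 and a = ±8/17. Taking a = 8/17: M21 - M12 = 480/289, M13 - M31 = 0, M32 - M23 = 0, giving b12 = -15/17, b13 = 0, b23 = 0, i.e. R = 8/17 - 15/17*γ12.
Its γ12 coefficient is negative, so report the other preimage -R.
Answer: -8/17 + 15/17*γ12. Sheet selection: the two-to-one cover makes ±R indistinguishable at the matrix level (trace -33/289), so uniqueness comes from the required sign on γ12.


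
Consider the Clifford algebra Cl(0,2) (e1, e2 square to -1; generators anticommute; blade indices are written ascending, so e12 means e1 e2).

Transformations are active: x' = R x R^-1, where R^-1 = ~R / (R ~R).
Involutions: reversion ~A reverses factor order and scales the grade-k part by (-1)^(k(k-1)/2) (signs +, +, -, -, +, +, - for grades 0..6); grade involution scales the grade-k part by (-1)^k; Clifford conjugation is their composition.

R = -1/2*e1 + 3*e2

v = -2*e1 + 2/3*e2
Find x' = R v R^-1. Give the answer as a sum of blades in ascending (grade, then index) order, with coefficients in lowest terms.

~R = -1/2*e1 + 3*e2, and R ~R = -37/4, so R^-1 = ~R / (-37/4).
R v = -3 + 17/3*e12
Answer: 62/37*e1 + 142/111*e2


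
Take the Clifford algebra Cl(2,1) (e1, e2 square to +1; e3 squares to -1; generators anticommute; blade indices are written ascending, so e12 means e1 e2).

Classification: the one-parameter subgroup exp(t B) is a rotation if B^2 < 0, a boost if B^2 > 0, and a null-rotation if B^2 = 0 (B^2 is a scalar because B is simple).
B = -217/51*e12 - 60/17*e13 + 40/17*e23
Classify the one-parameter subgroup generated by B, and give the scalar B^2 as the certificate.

B^2 term by term: the squares give (-217/51)^2*(e12)^2 + (-60/17)^2*(e13)^2 + (40/17)^2*(e23)^2 = 47089/2601*(-1) + 3600/289*(+1) + 1600/289*(+1) = -1/9 (each basis 2-blade squares to minus the product of its generators' squares); cross terms between blades sharing an index anticommute and cancel. So B^2 = -1/9.
Answer: rotation, certificate B^2 = -1/9. No conjugation can change B^2 = -1/9; the sign gives the class.


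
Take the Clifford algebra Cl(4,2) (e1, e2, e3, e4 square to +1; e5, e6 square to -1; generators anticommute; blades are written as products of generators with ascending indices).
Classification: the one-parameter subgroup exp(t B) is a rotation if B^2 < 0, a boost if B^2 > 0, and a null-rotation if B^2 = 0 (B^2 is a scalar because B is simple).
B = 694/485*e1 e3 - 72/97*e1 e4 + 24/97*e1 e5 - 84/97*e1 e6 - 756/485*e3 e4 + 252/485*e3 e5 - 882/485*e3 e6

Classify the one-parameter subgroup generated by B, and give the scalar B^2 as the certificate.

B^2 term by term: the squares give (694/485)^2*(e1 e3)^2 + (-72/97)^2*(e1 e4)^2 + (24/97)^2*(e1 e5)^2 + (-84/97)^2*(e1 e6)^2 + (-756/485)^2*(e3 e4)^2 + (252/485)^2*(e3 e5)^2 + (-882/485)^2*(e3 e6)^2 = 481636/235225*(-1) + 5184/9409*(-1) + 576/9409*(+1) + 7056/9409*(+1) + 571536/235225*(-1) + 63504/235225*(+1) + 777924/235225*(+1) = -16/25 (each basis 2-blade squares to minus the product of its generators' squares); cross terms between blades sharing an index anticommute and cancel; the commuting (index-disjoint) pairs give grade-4 terms 2*c*c'*(blade product), which cancel blade by blade — e1 e3 e4 e5: 36288/47045 - 36288/47045 = 0; e1 e3 e4 e6: -127008/47045 + 127008/47045 = 0; e1 e3 e5 e6: 42336/47045 - 42336/47045 = 0 — confirming B is simple. So B^2 = -16/25.
Answer: rotation, certificate B^2 = -16/25. B^2 = -16/25 is basis-independent, so its sign is the whole story.


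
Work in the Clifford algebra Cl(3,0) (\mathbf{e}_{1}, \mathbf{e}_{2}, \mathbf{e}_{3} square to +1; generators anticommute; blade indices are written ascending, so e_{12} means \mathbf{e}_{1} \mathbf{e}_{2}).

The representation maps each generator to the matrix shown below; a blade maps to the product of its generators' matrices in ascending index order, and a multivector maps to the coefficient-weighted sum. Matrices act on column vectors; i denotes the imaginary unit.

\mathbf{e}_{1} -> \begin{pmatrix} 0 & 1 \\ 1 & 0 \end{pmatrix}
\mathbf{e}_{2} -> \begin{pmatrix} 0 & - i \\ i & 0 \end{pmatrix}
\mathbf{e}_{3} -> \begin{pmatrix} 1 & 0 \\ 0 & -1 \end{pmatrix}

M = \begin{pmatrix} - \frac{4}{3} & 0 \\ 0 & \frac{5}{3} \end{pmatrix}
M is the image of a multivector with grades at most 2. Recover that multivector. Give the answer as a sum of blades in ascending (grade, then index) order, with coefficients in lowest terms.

Method: 1, rho(e_{1}), rho(e_{2}), rho(e_{3}) form a trace-orthogonal basis of the 2x2 complex matrices (tr(X Y) = 2 if X = Y, else 0), so M = m0*1 + m1*rho(e_{1}) + m2*rho(e_{2}) + m3*rho(e_{3}) with m0 = tr(M)/2 = \frac{1}{6}, m1 = tr(M rho(e_{1}))/2 = 0, m2 = tr(M rho(e_{2}))/2 = 0, m3 = tr(M rho(e_{3}))/2 = - \frac{3}{2}.
Multiplying table entries, the bivector images are rho(e_{12}) = i*rho(e_{3}), rho(e_{13}) = -i*rho(e_{2}), rho(e_{23}) = i*rho(e_{1}); with real blade coefficients the real parts of m0..m3 are the coefficients of 1, e_{1}, e_{2}, e_{3} and the imaginary parts give the bivectors (e_{23}: Im m1, e_{13}: -Im m2, e_{12}: Im m3).
Answer: \frac{1}{6} - \frac{3}{2} e_{3}


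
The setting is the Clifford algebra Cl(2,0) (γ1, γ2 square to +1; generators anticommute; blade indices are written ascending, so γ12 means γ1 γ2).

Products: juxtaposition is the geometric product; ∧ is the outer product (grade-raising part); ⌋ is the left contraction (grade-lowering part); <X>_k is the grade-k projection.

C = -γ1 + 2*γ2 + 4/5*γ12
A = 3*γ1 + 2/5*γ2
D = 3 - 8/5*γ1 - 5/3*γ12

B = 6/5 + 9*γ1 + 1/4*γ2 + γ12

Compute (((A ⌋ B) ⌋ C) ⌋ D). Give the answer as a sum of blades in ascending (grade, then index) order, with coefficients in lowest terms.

step 1: 271/10 - 2/5*γ1 + 3*γ2
step 2: 32/5 - 59/2*γ1 + 1347/25*γ2 + 542/25*γ12
step 3: 1538/15 + 1989/25*γ1 + 295/6*γ2 - 32/3*γ12
Answer: 1538/15 + 1989/25*γ1 + 295/6*γ2 - 32/3*γ12


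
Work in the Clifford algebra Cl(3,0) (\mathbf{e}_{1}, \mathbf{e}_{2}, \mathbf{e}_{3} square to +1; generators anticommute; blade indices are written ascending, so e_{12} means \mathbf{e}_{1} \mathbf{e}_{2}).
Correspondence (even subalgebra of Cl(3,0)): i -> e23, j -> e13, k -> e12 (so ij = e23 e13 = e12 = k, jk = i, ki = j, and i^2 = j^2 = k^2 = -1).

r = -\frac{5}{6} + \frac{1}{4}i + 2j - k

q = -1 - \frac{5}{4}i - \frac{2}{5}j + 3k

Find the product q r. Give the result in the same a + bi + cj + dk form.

In blades: q = -1 + 3 e_{12} - \frac{2}{5} e_{13} - \frac{5}{4} e_{23}, r = -\frac{5}{6} - e_{12} + 2 e_{13} + \frac{1}{4} e_{23}.
Distribute q over r term by term (generator squares from the signature, products reordered to ascending indices): (-1)*r = \frac{5}{6} + e_{12} - 2 e_{13} - \frac{1}{4} e_{23}; (3 e_{12})*r = 3 - \frac{5}{2} e_{12} + \frac{3}{4} e_{13} - 6 e_{23}; (-\frac{2}{5} e_{13})*r = \frac{4}{5} + \frac{1}{10} e_{12} + \frac{1}{3} e_{13} + \frac{2}{5} e_{23}; (-\frac{5}{4} e_{23})*r = \frac{5}{16} - \frac{5}{2} e_{12} - \frac{5}{4} e_{13} + \frac{25}{24} e_{23}.
Sum: \frac{1187}{240} - \frac{39}{10} e_{12} - \frac{13}{6} e_{13} - \frac{577}{120} e_{23}; translating back through the correspondence:
Answer: \frac{1187}{240} - \frac{577}{120}i - \frac{13}{6}j - \frac{39}{10}k


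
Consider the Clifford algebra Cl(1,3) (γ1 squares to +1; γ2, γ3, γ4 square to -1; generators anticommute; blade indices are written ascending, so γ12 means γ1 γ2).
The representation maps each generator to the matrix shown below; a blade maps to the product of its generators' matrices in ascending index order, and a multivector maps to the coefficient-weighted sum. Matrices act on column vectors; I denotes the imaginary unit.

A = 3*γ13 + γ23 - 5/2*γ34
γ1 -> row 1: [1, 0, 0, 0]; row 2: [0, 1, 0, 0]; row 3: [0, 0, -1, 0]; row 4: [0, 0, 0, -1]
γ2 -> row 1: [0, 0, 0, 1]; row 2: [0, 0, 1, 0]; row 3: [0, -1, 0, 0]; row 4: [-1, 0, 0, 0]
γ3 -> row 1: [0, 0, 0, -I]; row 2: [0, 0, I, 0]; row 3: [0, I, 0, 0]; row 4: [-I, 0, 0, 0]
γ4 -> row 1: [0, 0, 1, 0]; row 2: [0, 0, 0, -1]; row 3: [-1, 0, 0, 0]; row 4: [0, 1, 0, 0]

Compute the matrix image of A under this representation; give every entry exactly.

Bivector images (products of the table entries): rho(γ13) = rho(γ1)rho(γ3) = row 1: [0, 0, 0, -I]; row 2: [0, 0, I, 0]; row 3: [0, -I, 0, 0]; row 4: [I, 0, 0, 0]; rho(γ23) = rho(γ2)rho(γ3) = row 1: [-I, 0, 0, 0]; row 2: [0, I, 0, 0]; row 3: [0, 0, -I, 0]; row 4: [0, 0, 0, I]; rho(γ34) = rho(γ3)rho(γ4) = row 1: [0, -I, 0, 0]; row 2: [-I, 0, 0, 0]; row 3: [0, 0, 0, -I]; row 4: [0, 0, -I, 0].
M = (3)*rho(γ13) + (1)*rho(γ23) + (-5/2)*rho(γ34), summed entrywise:
Answer: row 1: [-I, 5*I/2, 0, -3*I]; row 2: [5*I/2, I, 3*I, 0]; row 3: [0, -3*I, -I, 5*I/2]; row 4: [3*I, 0, 5*I/2, I]


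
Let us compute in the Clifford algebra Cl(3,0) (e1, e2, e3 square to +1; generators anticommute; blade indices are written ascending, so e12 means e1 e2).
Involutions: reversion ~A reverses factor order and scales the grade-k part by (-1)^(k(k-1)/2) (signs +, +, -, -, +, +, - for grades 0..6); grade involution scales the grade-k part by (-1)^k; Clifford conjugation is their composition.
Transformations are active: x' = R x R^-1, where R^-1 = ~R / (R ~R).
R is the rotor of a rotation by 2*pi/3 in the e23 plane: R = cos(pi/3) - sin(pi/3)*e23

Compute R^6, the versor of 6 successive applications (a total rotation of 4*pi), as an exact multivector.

Rotor phase runs at HALF the rotation angle; powers of one rotor simply add phase, so after 6 steps in e23 the phase is 6*pi/3 = 2*pi and R^6 = cos(2*pi) - sin(2*pi)*e23.
cos(2*pi) = 1 and sin(2*pi) = 0, so R^6 = 1. The total rotation 4*pi is 2 full turns, so every vector returns to itself, yet the rotor is +1, back on the identity sheet (an even number of 2*pi turns).
Answer: 1


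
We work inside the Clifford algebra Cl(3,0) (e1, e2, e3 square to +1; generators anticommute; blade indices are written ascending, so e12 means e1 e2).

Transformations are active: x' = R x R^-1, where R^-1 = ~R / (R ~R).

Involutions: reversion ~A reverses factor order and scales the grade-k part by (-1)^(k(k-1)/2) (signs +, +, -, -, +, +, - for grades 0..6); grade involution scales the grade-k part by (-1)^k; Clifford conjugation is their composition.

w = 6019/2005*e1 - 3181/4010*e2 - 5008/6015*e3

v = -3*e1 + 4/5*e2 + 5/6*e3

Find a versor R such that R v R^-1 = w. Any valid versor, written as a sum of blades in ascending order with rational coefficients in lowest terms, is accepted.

R = v + w = 4/2005*e1 + 27/4010*e2 + 3/4010*e3 works: the equal norms (9301/900) guarantee its sandwich swaps v into w.
Answer: 4/2005*e1 + 27/4010*e2 + 3/4010*e3


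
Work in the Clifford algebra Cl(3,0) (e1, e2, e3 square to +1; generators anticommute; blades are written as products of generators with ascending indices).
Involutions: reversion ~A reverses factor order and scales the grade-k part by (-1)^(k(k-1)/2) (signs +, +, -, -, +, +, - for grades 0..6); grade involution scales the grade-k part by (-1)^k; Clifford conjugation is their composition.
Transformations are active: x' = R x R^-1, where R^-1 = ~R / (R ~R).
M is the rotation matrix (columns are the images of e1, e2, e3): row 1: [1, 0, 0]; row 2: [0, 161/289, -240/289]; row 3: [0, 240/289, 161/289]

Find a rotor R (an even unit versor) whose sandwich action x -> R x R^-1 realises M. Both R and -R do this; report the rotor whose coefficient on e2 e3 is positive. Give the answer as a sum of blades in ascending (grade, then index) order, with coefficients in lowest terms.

Method: write R = a + b12*e1 e2 + b13*e1 e3 + b23*e2 e3 with a^2 + b12^2 + b13^2 + b23^2 = 1 (so R^-1 = ~R). Expanding the columns R e_j ~R gives tr M = 4a^2 - 1 and, from the antisymmetric part, M21 - M12 = -4a*b12, M13 - M31 = 4a*b13, M32 - M23 = -4a*b23.
Here tr M = 611/289, so a^2 = (1 + tr M)/4 = 225/289 and a = ±15/17. Taking a = 15/17: M21 - M12 = 0, M13 - M31 = 0, M32 - M23 = 480/289, giving b12 = 0, b13 = 0, b23 = -8/17, i.e. R = 15/17 - 8/17*e2 e3.
Its e2 e3 coefficient is negative, so report the other preimage -R.
Answer: -15/17 + 8/17*e2 e3. Sheet selection: the two-to-one cover makes ±R indistinguishable at the matrix level (trace 611/289), so uniqueness comes from the required sign on e2 e3.


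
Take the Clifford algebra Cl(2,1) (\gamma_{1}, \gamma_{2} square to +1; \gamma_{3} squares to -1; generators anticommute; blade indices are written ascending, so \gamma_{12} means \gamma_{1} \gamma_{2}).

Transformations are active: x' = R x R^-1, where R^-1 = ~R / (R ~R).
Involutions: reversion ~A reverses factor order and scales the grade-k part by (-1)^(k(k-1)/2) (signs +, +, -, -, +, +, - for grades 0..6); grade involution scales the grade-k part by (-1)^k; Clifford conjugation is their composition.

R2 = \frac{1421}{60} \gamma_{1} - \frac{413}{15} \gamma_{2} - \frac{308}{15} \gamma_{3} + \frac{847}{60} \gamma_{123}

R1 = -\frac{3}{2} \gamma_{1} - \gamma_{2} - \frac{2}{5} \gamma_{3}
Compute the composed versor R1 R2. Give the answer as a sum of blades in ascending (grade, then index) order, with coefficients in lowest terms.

Distribute over the terms of R1 (each basis-blade product reordered to ascending indices, repeated generators contracted through their squares):
(-\frac{3}{2} \gamma_{1}) R2 = -\frac{1421}{40} + \frac{413}{10} \gamma_{12} + \frac{154}{5} \gamma_{13} - \frac{847}{40} \gamma_{23}
(-\gamma_{2}) R2 = \frac{413}{15} + \frac{1421}{60} \gamma_{12} + \frac{847}{60} \gamma_{13} + \frac{308}{15} \gamma_{23}
(-\frac{2}{5} \gamma_{3}) R2 = -\frac{616}{75} + \frac{847}{150} \gamma_{12} + \frac{1421}{150} \gamma_{13} - \frac{826}{75} \gamma_{23}
Summing the partial products and collecting blades:
Answer: -\frac{3241}{200} + \frac{7063}{100} \gamma_{12} + \frac{5439}{100} \gamma_{13} - \frac{2331}{200} \gamma_{23}


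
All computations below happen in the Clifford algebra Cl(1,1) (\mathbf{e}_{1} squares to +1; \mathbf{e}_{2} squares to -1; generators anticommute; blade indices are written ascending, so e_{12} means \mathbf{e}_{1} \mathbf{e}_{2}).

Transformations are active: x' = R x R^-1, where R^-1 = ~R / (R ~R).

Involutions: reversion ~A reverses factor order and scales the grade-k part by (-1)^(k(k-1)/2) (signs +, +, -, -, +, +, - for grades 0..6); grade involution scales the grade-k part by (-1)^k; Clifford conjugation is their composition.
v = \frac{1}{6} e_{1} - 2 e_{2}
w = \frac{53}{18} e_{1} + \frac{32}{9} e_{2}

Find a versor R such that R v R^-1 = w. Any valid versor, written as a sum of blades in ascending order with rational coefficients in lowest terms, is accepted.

R = v + w = \frac{28}{9} e_{1} + \frac{14}{9} e_{2} works: the equal norms (-\frac{143}{36}) guarantee its sandwich swaps v into w.
Answer: \frac{28}{9} e_{1} + \frac{14}{9} e_{2}


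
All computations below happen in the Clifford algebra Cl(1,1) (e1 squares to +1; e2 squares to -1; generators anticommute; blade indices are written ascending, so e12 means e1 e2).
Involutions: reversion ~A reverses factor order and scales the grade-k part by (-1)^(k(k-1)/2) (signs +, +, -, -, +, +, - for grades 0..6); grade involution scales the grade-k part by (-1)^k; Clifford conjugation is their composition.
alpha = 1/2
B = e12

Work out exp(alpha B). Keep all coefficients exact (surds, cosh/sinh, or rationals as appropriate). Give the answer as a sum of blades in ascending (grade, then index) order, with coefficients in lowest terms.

B^2 = (1)^2*(e12)^2 = 1*(+1) = 1 (a basis 2-blade squares to minus the product of its generators' squares).
B^2 = 1 — B^2 > 0, so the exponential closes hyperbolically: l = 1, alpha*l = 1/2, so exp(alpha B) = cosh(1/2) + (sinh(1/2)/1)*B = cosh(1/2) + (sinh(1/2))*B.
Answer: cosh(1/2) + sinh(1/2)*e12


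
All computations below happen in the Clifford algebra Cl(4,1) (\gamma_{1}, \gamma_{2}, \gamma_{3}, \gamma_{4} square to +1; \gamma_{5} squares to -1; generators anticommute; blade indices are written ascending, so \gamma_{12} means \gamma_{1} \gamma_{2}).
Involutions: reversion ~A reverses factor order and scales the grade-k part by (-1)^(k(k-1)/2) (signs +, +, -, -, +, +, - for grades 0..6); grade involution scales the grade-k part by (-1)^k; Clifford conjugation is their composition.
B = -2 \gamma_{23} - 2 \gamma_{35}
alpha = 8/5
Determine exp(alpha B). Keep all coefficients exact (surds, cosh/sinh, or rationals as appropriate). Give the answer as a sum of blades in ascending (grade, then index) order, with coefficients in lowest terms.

B^2 term by term: the squares give (-2)^2*(\gamma_{23})^2 + (-2)^2*(\gamma_{35})^2 = 4*(-1) + 4*(+1) = 0 (each basis 2-blade squares to minus the product of its generators' squares); cross terms between blades sharing an index anticommute and cancel. So B^2 = 0.
B^2 = 0, so the series closes: exp(alpha B) = 1 + alpha B (parabolic case).
Answer: 1 - \frac{16}{5} \gamma_{23} - \frac{16}{5} \gamma_{35}


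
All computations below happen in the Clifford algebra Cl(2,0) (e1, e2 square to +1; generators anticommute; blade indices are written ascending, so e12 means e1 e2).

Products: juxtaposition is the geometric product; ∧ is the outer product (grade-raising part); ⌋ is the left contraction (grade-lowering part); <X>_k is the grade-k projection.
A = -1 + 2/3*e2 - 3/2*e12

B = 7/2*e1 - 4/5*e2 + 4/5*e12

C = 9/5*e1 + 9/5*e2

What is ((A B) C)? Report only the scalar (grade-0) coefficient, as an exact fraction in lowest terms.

step 1: 2/3 - 17/6*e1 + 121/20*e2 - 47/15*e12
step 2: 579/100 - 111/25*e1 + 171/25*e2 - 1599/100*e12
Answer: 579/100


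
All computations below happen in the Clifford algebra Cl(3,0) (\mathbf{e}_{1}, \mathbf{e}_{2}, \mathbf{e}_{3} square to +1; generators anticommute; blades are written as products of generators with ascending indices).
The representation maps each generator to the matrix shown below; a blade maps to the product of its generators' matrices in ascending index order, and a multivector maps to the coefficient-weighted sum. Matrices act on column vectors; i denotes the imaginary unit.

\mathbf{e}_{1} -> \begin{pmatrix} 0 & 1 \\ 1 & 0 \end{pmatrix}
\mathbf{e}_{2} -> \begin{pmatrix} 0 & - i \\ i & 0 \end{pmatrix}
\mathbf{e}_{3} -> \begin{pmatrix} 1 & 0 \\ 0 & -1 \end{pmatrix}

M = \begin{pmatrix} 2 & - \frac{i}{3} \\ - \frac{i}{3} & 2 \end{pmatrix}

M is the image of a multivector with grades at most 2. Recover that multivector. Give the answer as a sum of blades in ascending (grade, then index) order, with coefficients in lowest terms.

Method: 1, rho(e_{1}), rho(e_{2}), rho(e_{3}) form a trace-orthogonal basis of the 2x2 complex matrices (tr(X Y) = 2 if X = Y, else 0), so M = m0*1 + m1*rho(e_{1}) + m2*rho(e_{2}) + m3*rho(e_{3}) with m0 = tr(M)/2 = 2, m1 = tr(M rho(e_{1}))/2 = - \frac{i}{3}, m2 = tr(M rho(e_{2}))/2 = 0, m3 = tr(M rho(e_{3}))/2 = 0.
Multiplying table entries, the bivector images are rho(e_{1} e_{2}) = i*rho(e_{3}), rho(e_{1} e_{3}) = -i*rho(e_{2}), rho(e_{2} e_{3}) = i*rho(e_{1}); with real blade coefficients the real parts of m0..m3 are the coefficients of 1, e_{1}, e_{2}, e_{3} and the imaginary parts give the bivectors (e_{2} e_{3}: Im m1, e_{1} e_{3}: -Im m2, e_{1} e_{2}: Im m3).
Answer: 2 - \frac{1}{3} e_{2} e_{3}


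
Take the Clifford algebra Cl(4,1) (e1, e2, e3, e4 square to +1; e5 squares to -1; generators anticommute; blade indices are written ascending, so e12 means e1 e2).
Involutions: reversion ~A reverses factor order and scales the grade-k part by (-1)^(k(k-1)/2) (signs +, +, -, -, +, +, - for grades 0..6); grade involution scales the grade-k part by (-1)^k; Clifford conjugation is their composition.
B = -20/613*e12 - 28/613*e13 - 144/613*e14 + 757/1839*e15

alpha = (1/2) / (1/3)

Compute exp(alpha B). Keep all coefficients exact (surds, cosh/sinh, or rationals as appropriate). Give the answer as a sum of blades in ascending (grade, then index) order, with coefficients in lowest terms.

B^2 term by term: the squares give (-20/613)^2*(e12)^2 + (-28/613)^2*(e13)^2 + (-144/613)^2*(e14)^2 + (757/1839)^2*(e15)^2 = 400/375769*(-1) + 784/375769*(-1) + 20736/375769*(-1) + 573049/3381921*(+1) = 1/9 (each basis 2-blade squares to minus the product of its generators' squares); cross terms between blades sharing an index anticommute and cancel. So B^2 = 1/9.
B^2 = 1/9 — B^2 > 0, so the exponential closes hyperbolically: l = 1/3, alpha*l = 1/2, so exp(alpha B) = cosh(1/2) + (sinh(1/2)/(1/3))*B = cosh(1/2) + (3*sinh(1/2))*B.
Answer: cosh(1/2) - 60*sinh(1/2)/613*e12 - 84*sinh(1/2)/613*e13 - 432*sinh(1/2)/613*e14 + 757*sinh(1/2)/613*e15


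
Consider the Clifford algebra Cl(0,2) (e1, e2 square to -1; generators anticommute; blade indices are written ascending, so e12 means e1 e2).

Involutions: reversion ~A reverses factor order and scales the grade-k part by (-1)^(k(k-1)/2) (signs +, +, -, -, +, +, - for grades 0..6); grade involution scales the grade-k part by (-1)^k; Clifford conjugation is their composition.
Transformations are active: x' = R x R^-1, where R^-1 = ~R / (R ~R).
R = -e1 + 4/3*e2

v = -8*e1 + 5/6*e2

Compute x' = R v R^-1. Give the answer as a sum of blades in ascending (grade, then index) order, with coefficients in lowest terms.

~R = -e1 + 4/3*e2, and R ~R = -25/9, so R^-1 = ~R / (-25/9).
R v = -82/9 + 59/6*e12
Answer: 36/25*e1 + 1187/150*e2


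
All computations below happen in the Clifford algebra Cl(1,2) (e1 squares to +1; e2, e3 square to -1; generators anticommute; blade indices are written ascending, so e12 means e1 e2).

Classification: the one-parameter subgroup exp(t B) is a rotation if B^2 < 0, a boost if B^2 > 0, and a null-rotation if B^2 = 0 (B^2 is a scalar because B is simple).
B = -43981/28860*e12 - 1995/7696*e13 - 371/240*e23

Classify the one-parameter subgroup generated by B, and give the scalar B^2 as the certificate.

B^2 term by term: the squares give (-43981/28860)^2*(e12)^2 + (-1995/7696)^2*(e13)^2 + (-371/240)^2*(e23)^2 = 1934328361/832899600*(+1) + 3980025/59228416*(+1) + 137641/57600*(-1) = 0 (each basis 2-blade squares to minus the product of its generators' squares); cross terms between blades sharing an index anticommute and cancel. So B^2 = 0.
Answer: null-rotation, certificate B^2 = 0. Note: conjugating B changes its blade decomposition but never the scalar B^2 = 0, whose sign settles the classification.


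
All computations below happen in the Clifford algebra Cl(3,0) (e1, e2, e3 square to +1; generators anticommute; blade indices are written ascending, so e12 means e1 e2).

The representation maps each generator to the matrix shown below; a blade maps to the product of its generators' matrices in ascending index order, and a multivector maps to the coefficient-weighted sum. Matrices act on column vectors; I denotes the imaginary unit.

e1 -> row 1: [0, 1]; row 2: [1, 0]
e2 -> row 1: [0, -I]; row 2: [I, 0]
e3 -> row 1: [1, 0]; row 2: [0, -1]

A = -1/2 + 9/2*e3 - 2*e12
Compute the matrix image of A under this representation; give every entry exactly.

Bivector images (products of the table entries): rho(e12) = rho(e1)rho(e2) = row 1: [I, 0]; row 2: [0, -I].
M = (-1/2)*1 + (9/2)*rho(e3) + (-2)*rho(e12), summed entrywise (1 is the identity matrix):
Answer: row 1: [4 - 2*I, 0]; row 2: [0, -5 + 2*I]


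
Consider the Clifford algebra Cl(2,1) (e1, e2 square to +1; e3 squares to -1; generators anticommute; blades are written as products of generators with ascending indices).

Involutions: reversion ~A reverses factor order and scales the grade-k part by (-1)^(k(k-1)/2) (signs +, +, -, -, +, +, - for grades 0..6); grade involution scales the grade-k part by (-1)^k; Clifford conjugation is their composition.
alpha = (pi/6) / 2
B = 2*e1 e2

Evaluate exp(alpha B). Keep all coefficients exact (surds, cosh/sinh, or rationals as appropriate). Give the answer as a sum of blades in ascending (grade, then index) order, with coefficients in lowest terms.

B^2 = (2)^2*(e1 e2)^2 = 4*(-1) = -4 (a basis 2-blade squares to minus the product of its generators' squares).
B^2 = -4 — since the square is negative, the closed form is circular: l = 2, alpha*l = pi/6, so exp(alpha B) = cos(pi/6) + (sin(pi/6)/2)*B = sqrt(3)/2 + (1/4)*B.
Answer: sqrt(3)/2 + 1/2*e1 e2


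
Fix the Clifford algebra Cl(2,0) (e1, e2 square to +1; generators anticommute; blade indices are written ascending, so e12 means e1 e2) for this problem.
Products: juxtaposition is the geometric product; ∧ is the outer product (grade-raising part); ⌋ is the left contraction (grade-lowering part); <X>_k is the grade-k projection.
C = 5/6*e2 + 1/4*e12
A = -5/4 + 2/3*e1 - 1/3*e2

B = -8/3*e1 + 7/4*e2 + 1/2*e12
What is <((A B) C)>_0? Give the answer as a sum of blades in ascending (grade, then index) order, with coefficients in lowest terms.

step 1: -85/36 + 7/2*e1 - 89/48*e2 - 25/72*e12
step 2: -35/24 + 301/1728*e1 - 59/54*e2 + 335/144*e12
step 3: -35/24
Answer: -35/24


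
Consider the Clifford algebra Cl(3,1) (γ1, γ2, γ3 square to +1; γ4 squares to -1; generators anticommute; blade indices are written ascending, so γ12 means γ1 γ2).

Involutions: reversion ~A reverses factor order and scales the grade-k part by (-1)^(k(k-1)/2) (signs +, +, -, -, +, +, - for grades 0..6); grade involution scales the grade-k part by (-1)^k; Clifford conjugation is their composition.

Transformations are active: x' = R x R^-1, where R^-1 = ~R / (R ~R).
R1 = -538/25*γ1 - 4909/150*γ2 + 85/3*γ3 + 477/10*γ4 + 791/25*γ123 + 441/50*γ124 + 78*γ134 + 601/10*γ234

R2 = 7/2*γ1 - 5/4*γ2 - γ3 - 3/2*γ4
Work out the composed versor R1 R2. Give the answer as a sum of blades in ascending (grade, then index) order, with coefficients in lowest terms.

Distribute over the terms of R2 (each basis-blade product reordered to ascending indices, repeated generators contracted through their squares):
R1 (7/2*γ1) = -1883/25 + 34363/300*γ12 - 595/6*γ13 - 3339/20*γ14 + 5537/50*γ23 + 3087/100*γ24 + 273*γ34 - 4207/20*γ1234
R1 (-5/4*γ2) = 4909/120 + 269/10*γ12 + 791/20*γ13 + 441/40*γ14 + 425/12*γ23 + 477/8*γ24 - 601/8*γ34 - 195/2*γ1234
R1 (-γ3) = -85/3 - 791/25*γ12 + 538/25*γ13 + 78*γ14 + 4909/150*γ23 + 601/10*γ24 + 477/10*γ34 + 441/50*γ1234
R1 (-3/2*γ4) = 1431/20 + 1323/100*γ12 + 117*γ13 + 807/25*γ14 + 1803/20*γ23 + 4909/100*γ24 - 85/2*γ34 - 2373/50*γ1234
Summing the partial products and collecting blades:
Answer: 1761/200 + 3691/30*γ12 + 23671/300*γ13 - 9129/200*γ14 + 8071/30*γ23 + 39937/200*γ24 + 8123/40*γ34 - 34649/100*γ1234


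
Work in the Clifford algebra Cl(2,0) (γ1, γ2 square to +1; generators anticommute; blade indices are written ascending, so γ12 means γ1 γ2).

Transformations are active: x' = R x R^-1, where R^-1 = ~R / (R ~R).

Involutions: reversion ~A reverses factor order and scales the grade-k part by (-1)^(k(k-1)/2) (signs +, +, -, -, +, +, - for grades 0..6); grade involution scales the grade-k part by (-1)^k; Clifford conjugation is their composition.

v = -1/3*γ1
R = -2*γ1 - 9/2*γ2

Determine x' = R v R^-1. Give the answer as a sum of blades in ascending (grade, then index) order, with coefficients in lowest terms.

~R = -2*γ1 - 9/2*γ2, and R ~R = 97/4, so R^-1 = ~R / (97/4).
R v = 2/3 - 3/2*γ12
Answer: 65/291*γ1 - 24/97*γ2


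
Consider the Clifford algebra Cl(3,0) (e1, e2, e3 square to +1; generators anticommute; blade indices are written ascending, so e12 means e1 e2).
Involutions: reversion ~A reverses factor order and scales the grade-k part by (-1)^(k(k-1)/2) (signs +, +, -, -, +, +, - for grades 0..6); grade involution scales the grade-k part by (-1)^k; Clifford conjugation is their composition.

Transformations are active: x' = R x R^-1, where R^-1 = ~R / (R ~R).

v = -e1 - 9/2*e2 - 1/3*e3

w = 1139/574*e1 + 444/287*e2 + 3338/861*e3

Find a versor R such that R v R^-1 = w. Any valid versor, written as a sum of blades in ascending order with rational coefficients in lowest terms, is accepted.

Since q(v) = q(w) = 769/36, the sum R = v + w = 565/574*e1 - 1695/574*e2 + 1017/287*e3 does the job whenever invertible.
Answer: 565/574*e1 - 1695/574*e2 + 1017/287*e3


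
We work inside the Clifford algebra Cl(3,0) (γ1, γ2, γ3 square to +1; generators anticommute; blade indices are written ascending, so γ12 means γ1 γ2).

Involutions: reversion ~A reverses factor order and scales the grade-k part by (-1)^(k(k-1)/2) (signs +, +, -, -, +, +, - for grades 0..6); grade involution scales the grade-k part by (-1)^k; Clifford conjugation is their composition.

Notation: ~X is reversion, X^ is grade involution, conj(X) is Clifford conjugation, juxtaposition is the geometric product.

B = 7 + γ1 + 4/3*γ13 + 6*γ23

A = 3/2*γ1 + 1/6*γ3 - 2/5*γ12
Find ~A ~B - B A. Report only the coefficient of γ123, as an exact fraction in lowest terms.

first term: 3/2 + 193/18*γ1 + 3/5*γ2 - 5/6*γ3 + 14/5*γ12 - 77/30*γ13 + 8/15*γ23 - 9*γ123
second term: 3/2 + 193/18*γ1 + 3/5*γ2 - 5/6*γ3 - 14/5*γ12 + 77/30*γ13 - 8/15*γ23 + 9*γ123
Answer: -18


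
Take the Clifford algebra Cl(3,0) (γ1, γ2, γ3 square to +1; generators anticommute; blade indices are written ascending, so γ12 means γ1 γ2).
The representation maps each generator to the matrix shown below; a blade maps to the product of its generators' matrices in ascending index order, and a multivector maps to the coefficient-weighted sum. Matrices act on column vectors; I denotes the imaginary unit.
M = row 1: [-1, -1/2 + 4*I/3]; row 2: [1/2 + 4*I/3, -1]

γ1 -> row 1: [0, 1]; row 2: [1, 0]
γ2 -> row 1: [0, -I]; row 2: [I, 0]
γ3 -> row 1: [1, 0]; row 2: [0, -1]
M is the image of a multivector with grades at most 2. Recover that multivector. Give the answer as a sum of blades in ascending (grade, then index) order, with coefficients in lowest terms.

Method: 1, rho(γ1), rho(γ2), rho(γ3) form a trace-orthogonal basis of the 2x2 complex matrices (tr(X Y) = 2 if X = Y, else 0), so M = m0*1 + m1*rho(γ1) + m2*rho(γ2) + m3*rho(γ3) with m0 = tr(M)/2 = -1, m1 = tr(M rho(γ1))/2 = 4*I/3, m2 = tr(M rho(γ2))/2 = -I/2, m3 = tr(M rho(γ3))/2 = 0.
Multiplying table entries, the bivector images are rho(γ12) = I*rho(γ3), rho(γ13) = -I*rho(γ2), rho(γ23) = I*rho(γ1); with real blade coefficients the real parts of m0..m3 are the coefficients of 1, γ1, γ2, γ3 and the imaginary parts give the bivectors (γ23: Im m1, γ13: -Im m2, γ12: Im m3).
Answer: -1 + 1/2*γ13 + 4/3*γ23


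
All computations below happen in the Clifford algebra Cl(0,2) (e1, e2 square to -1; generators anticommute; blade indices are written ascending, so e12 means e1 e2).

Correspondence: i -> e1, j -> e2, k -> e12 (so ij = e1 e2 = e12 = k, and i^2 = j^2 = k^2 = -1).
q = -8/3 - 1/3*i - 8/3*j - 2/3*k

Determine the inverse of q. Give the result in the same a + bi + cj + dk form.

In blades: q = -8/3 - 1/3*e1 - 8/3*e2 - 2/3*e12.
With qbar = -8/3 + 1/3*e1 + 8/3*e2 + 2/3*e12 (scalar fixed, mapped units negated), q qbar = 133/9 (the sum of squared coefficients), so q^-1 = qbar / (133/9) = -24/133 + 3/133*e1 + 24/133*e2 + 6/133*e12; translating back:
Answer: -24/133 + 3/133*i + 24/133*j + 6/133*k


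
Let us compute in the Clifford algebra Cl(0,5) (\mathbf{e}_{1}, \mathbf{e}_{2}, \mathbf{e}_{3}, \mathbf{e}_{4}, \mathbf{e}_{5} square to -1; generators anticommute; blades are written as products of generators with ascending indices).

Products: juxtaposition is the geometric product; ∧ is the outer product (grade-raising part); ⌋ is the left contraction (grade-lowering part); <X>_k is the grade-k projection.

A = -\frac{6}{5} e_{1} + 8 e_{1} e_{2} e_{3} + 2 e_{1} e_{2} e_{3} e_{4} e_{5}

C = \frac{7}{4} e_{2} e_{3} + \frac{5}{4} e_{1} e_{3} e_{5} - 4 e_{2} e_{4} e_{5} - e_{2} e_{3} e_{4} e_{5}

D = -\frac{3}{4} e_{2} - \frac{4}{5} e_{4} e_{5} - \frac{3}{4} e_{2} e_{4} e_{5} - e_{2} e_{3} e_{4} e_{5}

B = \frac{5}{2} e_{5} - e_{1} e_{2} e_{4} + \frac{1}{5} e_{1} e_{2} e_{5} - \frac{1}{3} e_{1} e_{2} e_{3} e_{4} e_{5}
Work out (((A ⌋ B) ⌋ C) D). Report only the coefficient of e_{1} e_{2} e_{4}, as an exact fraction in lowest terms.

step 1: \frac{2}{3} - \frac{6}{5} e_{2} e_{4} + \frac{6}{25} e_{2} e_{5} - \frac{8}{3} e_{4} e_{5} - \frac{2}{5} e_{2} e_{3} e_{4} e_{5}
step 2: \frac{2}{5} - \frac{32}{3} e_{2} - \frac{24}{25} e_{4} - \frac{24}{5} e_{5} - \frac{3}{2} e_{2} e_{3} + \frac{6}{25} e_{3} e_{4} + \frac{6}{5} e_{3} e_{5} + \frac{5}{6} e_{1} e_{3} e_{5} - \frac{8}{3} e_{2} e_{4} e_{5} - \frac{2}{3} e_{2} e_{3} e_{4} e_{5}
step 3: -\frac{16}{3} - \frac{73}{30} e_{2} + \frac{79}{24} e_{3} + \frac{96}{25} e_{4} - \frac{96}{125} e_{5} - \frac{8}{15} e_{2} e_{3} - \frac{138}{25} e_{2} e_{4} - \frac{66}{25} e_{2} e_{5} - \frac{24}{25} e_{3} e_{4} + \frac{24}{125} e_{3} e_{5} - \frac{591}{50} e_{4} e_{5} - \frac{5}{6} e_{1} e_{2} e_{4} - \frac{2}{3} e_{1} e_{3} e_{4} + \frac{93}{25} e_{2} e_{3} e_{4} - \frac{42}{25} e_{2} e_{3} e_{5} + \frac{247}{30} e_{2} e_{4} e_{5} - \frac{217}{24} e_{3} e_{4} e_{5} - \frac{5}{8} e_{1} e_{2} e_{3} e_{4} - \frac{5}{8} e_{1} e_{2} e_{3} e_{5} + \frac{4}{5} e_{2} e_{3} e_{4} e_{5}
Answer: -\frac{5}{6}


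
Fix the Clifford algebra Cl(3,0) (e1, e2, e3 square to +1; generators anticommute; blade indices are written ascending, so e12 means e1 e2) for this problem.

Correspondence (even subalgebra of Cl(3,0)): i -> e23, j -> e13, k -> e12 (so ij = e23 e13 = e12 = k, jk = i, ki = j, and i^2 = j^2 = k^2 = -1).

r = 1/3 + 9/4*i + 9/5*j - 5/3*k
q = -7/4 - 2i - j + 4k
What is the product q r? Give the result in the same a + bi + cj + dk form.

In blades: q = -7/4 + 4*e12 - e13 - 2*e23, r = 1/3 - 5/3*e12 + 9/5*e13 + 9/4*e23.
Distribute q over r term by term (generator squares from the signature, products reordered to ascending indices): (-7/4)*r = -7/12 + 35/12*e12 - 63/20*e13 - 63/16*e23; (4*e12)*r = 20/3 + 4/3*e12 + 9*e13 - 36/5*e23; (-e13)*r = 9/5 + 9/4*e12 - 1/3*e13 + 5/3*e23; (-2*e23)*r = 9/2 - 18/5*e12 - 10/3*e13 - 2/3*e23.
Sum: 743/60 + 29/10*e12 + 131/60*e13 - 811/80*e23; translating back through the correspondence:
Answer: 743/60 - 811/80*i + 131/60*j + 29/10*k


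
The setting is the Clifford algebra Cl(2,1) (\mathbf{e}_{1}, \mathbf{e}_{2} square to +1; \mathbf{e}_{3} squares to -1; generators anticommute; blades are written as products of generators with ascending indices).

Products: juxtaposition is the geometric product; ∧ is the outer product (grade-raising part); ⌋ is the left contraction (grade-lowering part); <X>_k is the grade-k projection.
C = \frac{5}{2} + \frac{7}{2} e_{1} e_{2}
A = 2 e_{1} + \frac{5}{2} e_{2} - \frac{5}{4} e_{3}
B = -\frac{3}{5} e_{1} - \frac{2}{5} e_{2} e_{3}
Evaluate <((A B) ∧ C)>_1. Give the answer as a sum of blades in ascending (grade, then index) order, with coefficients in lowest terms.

step 1: -\frac{6}{5} + \frac{1}{2} e_{2} - e_{3} + \frac{3}{2} e_{1} e_{2} - \frac{3}{4} e_{1} e_{3} - \frac{4}{5} e_{1} e_{2} e_{3}
step 2: -3 + \frac{5}{4} e_{2} - \frac{5}{2} e_{3} - \frac{9}{20} e_{1} e_{2} - \frac{15}{8} e_{1} e_{3} - \frac{11}{2} e_{1} e_{2} e_{3}
step 3: \frac{5}{4} e_{2} - \frac{5}{2} e_{3}
Answer: \frac{5}{4} e_{2} - \frac{5}{2} e_{3}


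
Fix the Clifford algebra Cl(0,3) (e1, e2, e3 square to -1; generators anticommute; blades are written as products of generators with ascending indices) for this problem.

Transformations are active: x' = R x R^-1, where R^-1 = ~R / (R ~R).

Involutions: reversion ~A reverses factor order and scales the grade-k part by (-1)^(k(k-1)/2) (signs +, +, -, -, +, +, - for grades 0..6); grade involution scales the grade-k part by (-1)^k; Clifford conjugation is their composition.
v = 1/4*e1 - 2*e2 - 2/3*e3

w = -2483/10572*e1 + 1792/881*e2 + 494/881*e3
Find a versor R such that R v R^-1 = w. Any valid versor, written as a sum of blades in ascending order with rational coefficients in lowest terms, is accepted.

Since q(v) = q(w) = -649/144, the sum R = v + w = 40/2643*e1 + 30/881*e2 - 280/2643*e3 does the job whenever invertible.
Answer: 40/2643*e1 + 30/881*e2 - 280/2643*e3


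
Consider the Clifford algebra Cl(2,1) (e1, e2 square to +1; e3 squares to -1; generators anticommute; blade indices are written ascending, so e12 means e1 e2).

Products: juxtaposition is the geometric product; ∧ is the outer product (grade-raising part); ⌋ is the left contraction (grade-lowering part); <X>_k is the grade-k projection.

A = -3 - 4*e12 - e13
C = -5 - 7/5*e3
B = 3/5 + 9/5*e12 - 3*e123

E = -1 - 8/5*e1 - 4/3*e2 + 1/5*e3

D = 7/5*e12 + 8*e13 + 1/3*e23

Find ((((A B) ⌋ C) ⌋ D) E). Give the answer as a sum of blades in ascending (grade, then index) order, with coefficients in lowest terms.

step 1: 27/5 - 3*e2 - 12*e3 - 39/5*e12 - 3/5*e13 - 9/5*e23 + 9*e123
step 2: -219/5 - 189/25*e3
step 3: -1512/25*e1 - 63/25*e2 - 1533/25*e12 - 1752/5*e13 - 73/5*e23
step 4: 12516/125 + 5308/25*e1 - 11584/125*e2 - 43508/75*e3 + 17241/125*e12 + 42288/125*e13 + 1762/125*e23 - 57013/125*e123
Answer: 12516/125 + 5308/25*e1 - 11584/125*e2 - 43508/75*e3 + 17241/125*e12 + 42288/125*e13 + 1762/125*e23 - 57013/125*e123


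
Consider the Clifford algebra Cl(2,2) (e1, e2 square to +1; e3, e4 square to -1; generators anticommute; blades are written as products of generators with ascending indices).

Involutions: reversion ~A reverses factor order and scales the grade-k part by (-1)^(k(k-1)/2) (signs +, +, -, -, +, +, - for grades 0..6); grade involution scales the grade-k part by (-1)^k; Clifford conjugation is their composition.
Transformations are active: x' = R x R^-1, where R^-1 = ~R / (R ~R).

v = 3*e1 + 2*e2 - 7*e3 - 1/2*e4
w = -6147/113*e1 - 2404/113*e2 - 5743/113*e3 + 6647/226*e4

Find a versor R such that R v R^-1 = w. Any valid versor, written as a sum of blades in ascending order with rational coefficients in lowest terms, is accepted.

Sketch: the shared square -145/4 makes R = v + w = -5808/113*e1 - 2178/113*e2 - 6534/113*e3 + 3267/113*e4 the natural versor; its sandwich fixes that direction, negates (v - w)/2, and sends v to w.
Answer: -5808/113*e1 - 2178/113*e2 - 6534/113*e3 + 3267/113*e4


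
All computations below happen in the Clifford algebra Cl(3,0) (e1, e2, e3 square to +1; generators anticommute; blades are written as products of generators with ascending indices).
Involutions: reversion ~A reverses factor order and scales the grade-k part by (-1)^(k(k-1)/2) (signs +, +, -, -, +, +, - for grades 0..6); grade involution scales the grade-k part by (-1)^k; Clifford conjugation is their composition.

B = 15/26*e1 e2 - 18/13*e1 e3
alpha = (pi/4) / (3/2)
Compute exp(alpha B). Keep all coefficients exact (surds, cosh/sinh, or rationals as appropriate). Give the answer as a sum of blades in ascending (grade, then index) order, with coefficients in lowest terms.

B^2 term by term: the squares give (15/26)^2*(e1 e2)^2 + (-18/13)^2*(e1 e3)^2 = 225/676*(-1) + 324/169*(-1) = -9/4 (each basis 2-blade squares to minus the product of its generators' squares); cross terms between blades sharing an index anticommute and cancel. So B^2 = -9/4.
B^2 = -9/4 — the negative square puts this in the circular regime; l = 3/2, alpha*l = pi/4, so exp(alpha B) = cos(pi/4) + (sin(pi/4)/(3/2))*B = sqrt(2)/2 + (sqrt(2)/3)*B.
Answer: sqrt(2)/2 + 5*sqrt(2)/26*e1 e2 - 6*sqrt(2)/13*e1 e3


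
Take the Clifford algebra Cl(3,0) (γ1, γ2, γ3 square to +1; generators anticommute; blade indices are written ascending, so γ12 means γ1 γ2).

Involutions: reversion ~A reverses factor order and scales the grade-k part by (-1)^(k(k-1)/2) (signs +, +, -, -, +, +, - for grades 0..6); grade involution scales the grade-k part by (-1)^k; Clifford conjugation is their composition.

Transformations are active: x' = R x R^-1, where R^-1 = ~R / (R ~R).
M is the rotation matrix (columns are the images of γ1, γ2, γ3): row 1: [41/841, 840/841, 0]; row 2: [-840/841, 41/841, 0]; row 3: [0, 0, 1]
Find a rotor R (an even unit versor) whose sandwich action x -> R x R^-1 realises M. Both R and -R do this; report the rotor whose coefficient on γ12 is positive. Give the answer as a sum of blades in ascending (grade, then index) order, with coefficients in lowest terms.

Method: write R = a + b12*γ12 + b13*γ13 + b23*γ23 with a^2 + b12^2 + b13^2 + b23^2 = 1 (so R^-1 = ~R). Expanding the columns R e_j ~R gives tr M = 4a^2 - 1 and, from the antisymmetric part, M21 - M12 = -4a*b12, M13 - M31 = 4a*b13, M32 - M23 = -4a*b23.
Here tr M = 923/841, so a^2 = (1 + tr M)/4 = 441/841 and a = ±21/29. Taking a = 21/29: M21 - M12 = -1680/841, M13 - M31 = 0, M32 - M23 = 0, giving b12 = 20/29, b13 = 0, b23 = 0, i.e. R = 21/29 + 20/29*γ12.
Its γ12 coefficient is already positive.
Answer: 21/29 + 20/29*γ12. Key observation: the double cover Spin(3) -> SO(3) sends R and -R to the same matrix (trace 923/841 here), so the stated sign of the γ12 coefficient is what selects one sheet.
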